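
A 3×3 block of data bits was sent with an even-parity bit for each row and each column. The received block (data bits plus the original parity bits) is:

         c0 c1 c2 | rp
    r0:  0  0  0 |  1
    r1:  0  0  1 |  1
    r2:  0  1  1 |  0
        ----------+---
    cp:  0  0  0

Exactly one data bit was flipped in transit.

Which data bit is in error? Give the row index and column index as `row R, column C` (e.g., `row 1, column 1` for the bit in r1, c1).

row 0, column 1

Recompute each row's even parity and compare to rp:
  r0: data parity 0, sent rp 1 → mismatch
  r1: data parity 1, sent rp 1 → ok
  r2: data parity 0, sent rp 0 → ok
Recompute each column's even parity and compare to cp:
  c0: data parity 0, sent cp 0 → ok
  c1: data parity 1, sent cp 0 → mismatch
  c2: data parity 0, sent cp 0 → ok
Exactly one row (r0) and one column (c1) fail → the flipped bit is at their intersection.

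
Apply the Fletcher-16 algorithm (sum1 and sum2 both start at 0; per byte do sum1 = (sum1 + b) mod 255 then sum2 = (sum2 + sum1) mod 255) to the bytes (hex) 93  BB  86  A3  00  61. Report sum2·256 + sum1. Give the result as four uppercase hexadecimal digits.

86DA

Running sums (mod 255):
  after byte 0 (93): sum1=147, sum2=147
  after byte 1 (BB): sum1=79, sum2=226
  after byte 2 (86): sum1=213, sum2=184
  after byte 3 (A3): sum1=121, sum2=50
  after byte 4 (00): sum1=121, sum2=171
  after byte 5 (61): sum1=218, sum2=134
Checksum = sum2·256 + sum1 = 134·256 + 218 = 34522 = 0x86DA.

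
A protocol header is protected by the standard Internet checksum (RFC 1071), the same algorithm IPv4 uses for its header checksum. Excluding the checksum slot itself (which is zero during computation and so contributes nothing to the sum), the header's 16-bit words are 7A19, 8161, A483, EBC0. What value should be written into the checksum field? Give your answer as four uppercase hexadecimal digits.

7440

One's-complement addition (fold any carry out of bit 15 back into bit 0):
  0x7A19 + 0x8161 = 0x0FB7A
  0xFB7A + 0xA483 = 0x19FFD → wrap carry → 0x9FFE
  0x9FFE + 0xEBC0 = 0x18BBE → wrap carry → 0x8BBF
One's-complement sum = 0x8BBF.
Checksum = ~0x8BBF & 0xFFFF = 0x7440.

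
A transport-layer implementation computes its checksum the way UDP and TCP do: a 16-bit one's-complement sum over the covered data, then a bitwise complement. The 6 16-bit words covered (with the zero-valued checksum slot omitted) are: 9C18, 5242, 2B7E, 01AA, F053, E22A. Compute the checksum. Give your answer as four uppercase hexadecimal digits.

11FE

One's-complement addition (fold any carry out of bit 15 back into bit 0):
  0x9C18 + 0x5242 = 0x0EE5A
  0xEE5A + 0x2B7E = 0x119D8 → wrap carry → 0x19D9
  0x19D9 + 0x01AA = 0x01B83
  0x1B83 + 0xF053 = 0x10BD6 → wrap carry → 0x0BD7
  0x0BD7 + 0xE22A = 0x0EE01
One's-complement sum = 0xEE01.
Checksum = ~0xEE01 & 0xFFFF = 0x11FE.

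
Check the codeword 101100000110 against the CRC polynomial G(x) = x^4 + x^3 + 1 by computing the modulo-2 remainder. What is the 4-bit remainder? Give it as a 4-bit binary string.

Modulo-2 division of 101100000110 by 11001:
  pos 0: 10110 XOR 11001 = 01111
  pos 1: 11110 XOR 11001 = 00111
  pos 3: 11100 XOR 11001 = 00101
  pos 5: 10101 XOR 11001 = 01100
  pos 6: 11001 XOR 11001 = 00000
Remainder = 0000 (zero — the frame passes the CRC check).

0000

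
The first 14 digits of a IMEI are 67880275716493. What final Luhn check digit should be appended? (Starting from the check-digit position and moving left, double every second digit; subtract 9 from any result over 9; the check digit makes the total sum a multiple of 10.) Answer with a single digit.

4

Partial digits right→left: 3 9 4 6 1 7 5 7 2 0 8 8 7 6
Double every second digit counting from the check-digit position (so the 1st, 3rd, 5th, ... of the partial from the right).
  doubled (with −9 where >9): 6 8 2 1 4 7 5 → sum 33
  kept as-is: 9 6 7 7 0 8 6 → sum 43
Total = 33 + 43 = 76.
Check digit = (10 − (76 mod 10)) mod 10 = 4.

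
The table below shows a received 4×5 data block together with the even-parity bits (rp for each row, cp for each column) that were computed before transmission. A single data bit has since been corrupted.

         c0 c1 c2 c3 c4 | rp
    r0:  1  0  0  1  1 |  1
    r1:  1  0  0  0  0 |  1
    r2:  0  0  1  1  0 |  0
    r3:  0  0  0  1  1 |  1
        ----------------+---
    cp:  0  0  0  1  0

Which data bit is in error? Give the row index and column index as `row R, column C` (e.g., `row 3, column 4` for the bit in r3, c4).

row 3, column 2

Recompute each row's even parity and compare to rp:
  r0: data parity 1, sent rp 1 → ok
  r1: data parity 1, sent rp 1 → ok
  r2: data parity 0, sent rp 0 → ok
  r3: data parity 0, sent rp 1 → mismatch
Recompute each column's even parity and compare to cp:
  c0: data parity 0, sent cp 0 → ok
  c1: data parity 0, sent cp 0 → ok
  c2: data parity 1, sent cp 0 → mismatch
  c3: data parity 1, sent cp 1 → ok
  c4: data parity 0, sent cp 0 → ok
Exactly one row (r3) and one column (c2) fail → the flipped bit is at their intersection.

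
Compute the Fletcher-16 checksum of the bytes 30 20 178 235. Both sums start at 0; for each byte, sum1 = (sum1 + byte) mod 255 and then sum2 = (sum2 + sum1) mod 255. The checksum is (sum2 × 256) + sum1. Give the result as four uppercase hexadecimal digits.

06D0

Running sums (mod 255):
  after byte 0 (30): sum1=30, sum2=30
  after byte 1 (20): sum1=50, sum2=80
  after byte 2 (178): sum1=228, sum2=53
  after byte 3 (235): sum1=208, sum2=6
Checksum = sum2·256 + sum1 = 6·256 + 208 = 1744 = 0x06D0.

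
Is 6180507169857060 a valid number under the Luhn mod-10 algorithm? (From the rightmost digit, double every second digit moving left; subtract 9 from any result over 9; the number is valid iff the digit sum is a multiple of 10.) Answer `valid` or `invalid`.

From the right, keep odd positions and double even positions (subtract 9 from any doubled value over 9):
  doubled (positions 2,4,...): 3 5 7 3 5 1 7 3 → sum 34
  kept (positions 1,3,...): 0 0 5 9 1 0 0 1 → sum 16
Total = 50.
50 mod 10 = 0, so the number is valid.

valid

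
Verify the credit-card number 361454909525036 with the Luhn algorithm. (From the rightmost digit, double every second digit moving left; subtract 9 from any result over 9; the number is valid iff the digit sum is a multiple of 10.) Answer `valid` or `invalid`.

From the right, keep odd positions and double even positions (subtract 9 from any doubled value over 9):
  doubled (positions 2,4,...): 6 1 1 0 8 8 3 → sum 27
  kept (positions 1,3,...): 6 0 2 9 9 5 1 3 → sum 35
Total = 62.
62 mod 10 = 2, so the number is invalid.

invalid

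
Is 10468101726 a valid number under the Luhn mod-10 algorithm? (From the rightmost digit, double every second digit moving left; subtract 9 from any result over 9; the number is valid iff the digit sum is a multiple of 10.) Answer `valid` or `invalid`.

invalid

From the right, keep odd positions and double even positions (subtract 9 from any doubled value over 9):
  doubled (positions 2,4,...): 4 2 2 3 0 → sum 11
  kept (positions 1,3,...): 6 7 0 8 4 1 → sum 26
Total = 37.
37 mod 10 = 7, so the number is invalid.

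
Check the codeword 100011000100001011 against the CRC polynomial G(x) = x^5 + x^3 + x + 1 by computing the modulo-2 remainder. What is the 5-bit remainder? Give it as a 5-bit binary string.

Modulo-2 division of 100011000100001011 by 101011:
  pos 0: 100011 XOR 101011 = 001000
  pos 2: 100000 XOR 101011 = 001011
  pos 4: 101101 XOR 101011 = 000110
  pos 7: 110000 XOR 101011 = 011011
  pos 8: 110110 XOR 101011 = 011101
  pos 9: 111011 XOR 101011 = 010000
  pos 10: 100000 XOR 101011 = 001011
  pos 12: 101111 XOR 101011 = 000100
Remainder = 00100 (nonzero — an error is detected).

00100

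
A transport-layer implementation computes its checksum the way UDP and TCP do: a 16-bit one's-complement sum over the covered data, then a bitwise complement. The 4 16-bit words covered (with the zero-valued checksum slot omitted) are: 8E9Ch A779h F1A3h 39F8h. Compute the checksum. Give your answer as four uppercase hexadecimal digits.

One's-complement addition (fold any carry out of bit 15 back into bit 0):
  0x8E9C + 0xA779 = 0x13615 → wrap carry → 0x3616
  0x3616 + 0xF1A3 = 0x127B9 → wrap carry → 0x27BA
  0x27BA + 0x39F8 = 0x061B2
One's-complement sum = 0x61B2.
Checksum = ~0x61B2 & 0xFFFF = 0x9E4D.

9E4D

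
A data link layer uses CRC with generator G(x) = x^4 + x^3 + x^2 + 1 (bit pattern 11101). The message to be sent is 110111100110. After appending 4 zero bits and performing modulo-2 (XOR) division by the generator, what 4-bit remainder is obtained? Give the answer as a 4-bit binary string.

Append 4 zeros: 1101111001100000. Divide by 11101 (XOR where the leading bit is 1):
  pos 0: 11011 XOR 11101 = 00110
  pos 2: 11011 XOR 11101 = 00110
  pos 4: 11000 XOR 11101 = 00101
  pos 6: 10111 XOR 11101 = 01010
  pos 7: 10100 XOR 11101 = 01001
  pos 8: 10010 XOR 11101 = 01111
  pos 9: 11110 XOR 11101 = 00011
Remainder (last 4 bits) = 1100. This is the CRC / FCS.

1100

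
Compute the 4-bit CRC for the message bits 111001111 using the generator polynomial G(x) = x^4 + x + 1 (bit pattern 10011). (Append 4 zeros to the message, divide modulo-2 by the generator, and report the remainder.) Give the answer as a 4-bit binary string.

0100

Append 4 zeros: 1110011110000. Divide by 10011 (XOR where the leading bit is 1):
  pos 0: 11100 XOR 10011 = 01111
  pos 1: 11111 XOR 10011 = 01100
  pos 2: 11001 XOR 10011 = 01010
  pos 3: 10101 XOR 10011 = 00110
  pos 5: 11010 XOR 10011 = 01001
  pos 6: 10010 XOR 10011 = 00001
Remainder (last 4 bits) = 0100. This is the CRC / FCS.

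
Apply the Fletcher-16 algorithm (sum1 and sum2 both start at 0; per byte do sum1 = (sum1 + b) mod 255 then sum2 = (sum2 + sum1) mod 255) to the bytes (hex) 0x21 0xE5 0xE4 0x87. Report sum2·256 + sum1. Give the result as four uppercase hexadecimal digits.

8773

Running sums (mod 255):
  after byte 0 (0x21): sum1=33, sum2=33
  after byte 1 (0xE5): sum1=7, sum2=40
  after byte 2 (0xE4): sum1=235, sum2=20
  after byte 3 (0x87): sum1=115, sum2=135
Checksum = sum2·256 + sum1 = 135·256 + 115 = 34675 = 0x8773.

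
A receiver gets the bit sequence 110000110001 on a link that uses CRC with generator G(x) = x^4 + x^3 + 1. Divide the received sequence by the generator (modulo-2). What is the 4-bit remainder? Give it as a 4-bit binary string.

Modulo-2 division of 110000110001 by 11001:
  pos 0: 11000 XOR 11001 = 00001
  pos 4: 10110 XOR 11001 = 01111
  pos 5: 11110 XOR 11001 = 00111
  pos 7: 11101 XOR 11001 = 00100
Remainder = 0100 (nonzero — an error is detected).

0100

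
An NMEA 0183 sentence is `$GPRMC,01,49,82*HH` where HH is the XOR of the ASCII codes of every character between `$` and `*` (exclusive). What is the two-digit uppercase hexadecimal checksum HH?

61

XOR the ASCII codes of the payload characters:
  'G' = 0x47 → acc = 0x47
  'P' = 0x50 → acc = 0x17
  'R' = 0x52 → acc = 0x45
  'M' = 0x4D → acc = 0x08
  'C' = 0x43 → acc = 0x4B
  ',' = 0x2C → acc = 0x67
  '0' = 0x30 → acc = 0x57
  '1' = 0x31 → acc = 0x66
  ',' = 0x2C → acc = 0x4A
  '4' = 0x34 → acc = 0x7E
  '9' = 0x39 → acc = 0x47
  ',' = 0x2C → acc = 0x6B
  '8' = 0x38 → acc = 0x53
  '2' = 0x32 → acc = 0x61
Checksum = 0x61.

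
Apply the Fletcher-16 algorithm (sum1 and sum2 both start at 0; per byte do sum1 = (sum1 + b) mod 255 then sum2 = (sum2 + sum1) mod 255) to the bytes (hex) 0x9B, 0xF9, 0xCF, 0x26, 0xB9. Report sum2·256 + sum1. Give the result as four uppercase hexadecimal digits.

Running sums (mod 255):
  after byte 0 (0x9B): sum1=155, sum2=155
  after byte 1 (0xF9): sum1=149, sum2=49
  after byte 2 (0xCF): sum1=101, sum2=150
  after byte 3 (0x26): sum1=139, sum2=34
  after byte 4 (0xB9): sum1=69, sum2=103
Checksum = sum2·256 + sum1 = 103·256 + 69 = 26437 = 0x6745.

6745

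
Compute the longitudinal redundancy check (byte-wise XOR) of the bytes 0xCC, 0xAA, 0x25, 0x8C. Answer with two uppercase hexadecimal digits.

XOR the bytes together:
  start with 0xCC
  0xCC ⊕ 0xAA = 0x66
  0x66 ⊕ 0x25 = 0x43
  0x43 ⊕ 0x8C = 0xCF

CF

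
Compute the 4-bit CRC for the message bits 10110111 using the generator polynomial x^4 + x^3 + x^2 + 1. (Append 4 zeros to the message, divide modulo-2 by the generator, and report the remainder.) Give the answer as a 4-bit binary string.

Append 4 zeros: 101101110000. Divide by 11101 (XOR where the leading bit is 1):
  pos 0: 10110 XOR 11101 = 01011
  pos 1: 10111 XOR 11101 = 01010
  pos 2: 10101 XOR 11101 = 01000
  pos 3: 10001 XOR 11101 = 01100
  pos 4: 11000 XOR 11101 = 00101
  pos 6: 10100 XOR 11101 = 01001
  pos 7: 10010 XOR 11101 = 01111
Remainder (last 4 bits) = 1111. This is the CRC / FCS.

1111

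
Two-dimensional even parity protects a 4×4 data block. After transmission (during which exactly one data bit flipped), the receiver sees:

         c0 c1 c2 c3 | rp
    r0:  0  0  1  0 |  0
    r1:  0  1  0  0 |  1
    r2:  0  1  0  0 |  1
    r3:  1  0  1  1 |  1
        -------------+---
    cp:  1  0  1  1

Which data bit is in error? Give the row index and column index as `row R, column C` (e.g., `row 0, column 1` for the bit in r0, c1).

row 0, column 2

Recompute each row's even parity and compare to rp:
  r0: data parity 1, sent rp 0 → mismatch
  r1: data parity 1, sent rp 1 → ok
  r2: data parity 1, sent rp 1 → ok
  r3: data parity 1, sent rp 1 → ok
Recompute each column's even parity and compare to cp:
  c0: data parity 1, sent cp 1 → ok
  c1: data parity 0, sent cp 0 → ok
  c2: data parity 0, sent cp 1 → mismatch
  c3: data parity 1, sent cp 1 → ok
Exactly one row (r0) and one column (c2) fail → the flipped bit is at their intersection.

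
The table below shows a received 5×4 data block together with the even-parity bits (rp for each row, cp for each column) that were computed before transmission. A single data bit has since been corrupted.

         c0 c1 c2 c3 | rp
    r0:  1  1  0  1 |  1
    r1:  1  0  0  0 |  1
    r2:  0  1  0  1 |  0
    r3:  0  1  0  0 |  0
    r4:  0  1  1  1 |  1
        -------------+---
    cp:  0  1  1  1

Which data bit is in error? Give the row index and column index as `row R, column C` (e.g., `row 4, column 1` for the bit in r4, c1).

row 3, column 1

Recompute each row's even parity and compare to rp:
  r0: data parity 1, sent rp 1 → ok
  r1: data parity 1, sent rp 1 → ok
  r2: data parity 0, sent rp 0 → ok
  r3: data parity 1, sent rp 0 → mismatch
  r4: data parity 1, sent rp 1 → ok
Recompute each column's even parity and compare to cp:
  c0: data parity 0, sent cp 0 → ok
  c1: data parity 0, sent cp 1 → mismatch
  c2: data parity 1, sent cp 1 → ok
  c3: data parity 1, sent cp 1 → ok
Exactly one row (r3) and one column (c1) fail → the flipped bit is at their intersection.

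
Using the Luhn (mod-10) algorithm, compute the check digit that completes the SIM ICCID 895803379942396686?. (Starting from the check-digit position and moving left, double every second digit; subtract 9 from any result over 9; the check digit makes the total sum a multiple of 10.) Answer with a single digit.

Partial digits right→left: 6 8 6 6 9 3 2 4 9 9 7 3 3 0 8 5 9 8
Double every second digit counting from the check-digit position (so the 1st, 3rd, 5th, ... of the partial from the right).
  doubled (with −9 where >9): 3 3 9 4 9 5 6 7 9 → sum 55
  kept as-is: 8 6 3 4 9 3 0 5 8 → sum 46
Total = 55 + 46 = 101.
Check digit = (10 − (101 mod 10)) mod 10 = 9.

9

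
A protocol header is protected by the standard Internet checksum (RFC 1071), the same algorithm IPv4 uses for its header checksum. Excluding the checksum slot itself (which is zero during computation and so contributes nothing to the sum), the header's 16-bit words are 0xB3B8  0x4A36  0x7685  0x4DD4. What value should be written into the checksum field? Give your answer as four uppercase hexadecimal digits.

One's-complement addition (fold any carry out of bit 15 back into bit 0):
  0xB3B8 + 0x4A36 = 0x0FDEE
  0xFDEE + 0x7685 = 0x17473 → wrap carry → 0x7474
  0x7474 + 0x4DD4 = 0x0C248
One's-complement sum = 0xC248.
Checksum = ~0xC248 & 0xFFFF = 0x3DB7.

3DB7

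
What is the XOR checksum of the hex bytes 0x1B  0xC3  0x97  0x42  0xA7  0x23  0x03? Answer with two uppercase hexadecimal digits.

8A

XOR the bytes together:
  start with 0x1B
  0x1B ⊕ 0xC3 = 0xD8
  0xD8 ⊕ 0x97 = 0x4F
  0x4F ⊕ 0x42 = 0x0D
  0x0D ⊕ 0xA7 = 0xAA
  0xAA ⊕ 0x23 = 0x89
  0x89 ⊕ 0x03 = 0x8A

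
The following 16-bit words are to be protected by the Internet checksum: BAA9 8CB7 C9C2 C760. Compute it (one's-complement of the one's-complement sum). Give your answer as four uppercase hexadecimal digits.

277B

One's-complement addition (fold any carry out of bit 15 back into bit 0):
  0xBAA9 + 0x8CB7 = 0x14760 → wrap carry → 0x4761
  0x4761 + 0xC9C2 = 0x11123 → wrap carry → 0x1124
  0x1124 + 0xC760 = 0x0D884
One's-complement sum = 0xD884.
Checksum = ~0xD884 & 0xFFFF = 0x277B.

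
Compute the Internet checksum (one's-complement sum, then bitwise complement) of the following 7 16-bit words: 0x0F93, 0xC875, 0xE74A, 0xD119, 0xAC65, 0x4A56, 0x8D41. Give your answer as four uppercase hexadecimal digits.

One's-complement addition (fold any carry out of bit 15 back into bit 0):
  0x0F93 + 0xC875 = 0x0D808
  0xD808 + 0xE74A = 0x1BF52 → wrap carry → 0xBF53
  0xBF53 + 0xD119 = 0x1906C → wrap carry → 0x906D
  0x906D + 0xAC65 = 0x13CD2 → wrap carry → 0x3CD3
  0x3CD3 + 0x4A56 = 0x08729
  0x8729 + 0x8D41 = 0x1146A → wrap carry → 0x146B
One's-complement sum = 0x146B.
Checksum = ~0x146B & 0xFFFF = 0xEB94.

EB94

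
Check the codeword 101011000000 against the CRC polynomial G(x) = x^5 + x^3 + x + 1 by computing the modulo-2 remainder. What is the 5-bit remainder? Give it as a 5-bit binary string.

Modulo-2 division of 101011000000 by 101011:
  pos 0: 101011 XOR 101011 = 000000
Remainder = 00000 (zero — the frame passes the CRC check).

00000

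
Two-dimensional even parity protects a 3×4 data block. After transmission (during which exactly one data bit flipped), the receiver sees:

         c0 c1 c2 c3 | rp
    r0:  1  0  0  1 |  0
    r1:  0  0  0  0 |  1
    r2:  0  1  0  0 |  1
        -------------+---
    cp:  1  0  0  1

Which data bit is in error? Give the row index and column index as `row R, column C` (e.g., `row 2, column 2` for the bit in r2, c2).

Recompute each row's even parity and compare to rp:
  r0: data parity 0, sent rp 0 → ok
  r1: data parity 0, sent rp 1 → mismatch
  r2: data parity 1, sent rp 1 → ok
Recompute each column's even parity and compare to cp:
  c0: data parity 1, sent cp 1 → ok
  c1: data parity 1, sent cp 0 → mismatch
  c2: data parity 0, sent cp 0 → ok
  c3: data parity 1, sent cp 1 → ok
Exactly one row (r1) and one column (c1) fail → the flipped bit is at their intersection.

row 1, column 1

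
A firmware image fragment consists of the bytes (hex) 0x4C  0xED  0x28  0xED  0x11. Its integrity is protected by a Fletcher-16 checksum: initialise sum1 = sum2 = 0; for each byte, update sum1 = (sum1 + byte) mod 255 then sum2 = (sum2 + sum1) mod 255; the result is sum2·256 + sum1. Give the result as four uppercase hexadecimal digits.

9A61

Running sums (mod 255):
  after byte 0 (0x4C): sum1=76, sum2=76
  after byte 1 (0xED): sum1=58, sum2=134
  after byte 2 (0x28): sum1=98, sum2=232
  after byte 3 (0xED): sum1=80, sum2=57
  after byte 4 (0x11): sum1=97, sum2=154
Checksum = sum2·256 + sum1 = 154·256 + 97 = 39521 = 0x9A61.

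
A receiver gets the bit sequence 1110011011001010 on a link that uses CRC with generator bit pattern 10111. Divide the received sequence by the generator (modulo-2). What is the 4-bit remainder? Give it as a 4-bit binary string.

Modulo-2 division of 1110011011001010 by 10111:
  pos 0: 11100 XOR 10111 = 01011
  pos 1: 10111 XOR 10111 = 00000
  pos 6: 10110 XOR 10111 = 00001
  pos 10: 10101 XOR 10111 = 00010
Remainder = 0100 (nonzero — an error is detected).

0100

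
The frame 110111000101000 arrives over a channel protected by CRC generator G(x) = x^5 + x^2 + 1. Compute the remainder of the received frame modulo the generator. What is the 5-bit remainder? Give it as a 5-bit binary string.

00000

Modulo-2 division of 110111000101000 by 100101:
  pos 0: 110111 XOR 100101 = 010010
  pos 1: 100100 XOR 100101 = 000001
  pos 6: 100101 XOR 100101 = 000000
Remainder = 00000 (zero — the frame passes the CRC check).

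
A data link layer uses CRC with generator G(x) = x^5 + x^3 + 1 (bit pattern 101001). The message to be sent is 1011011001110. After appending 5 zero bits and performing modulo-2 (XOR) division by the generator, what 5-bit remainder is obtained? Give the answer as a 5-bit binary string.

Append 5 zeros: 101101100111000000. Divide by 101001 (XOR where the leading bit is 1):
  pos 0: 101101 XOR 101001 = 000100
  pos 3: 100100 XOR 101001 = 001101
  pos 5: 110111 XOR 101001 = 011110
  pos 6: 111101 XOR 101001 = 010100
  pos 7: 101000 XOR 101001 = 000001
  pos 12: 100000 XOR 101001 = 001001
Remainder (last 5 bits) = 01001. This is the CRC / FCS.

01001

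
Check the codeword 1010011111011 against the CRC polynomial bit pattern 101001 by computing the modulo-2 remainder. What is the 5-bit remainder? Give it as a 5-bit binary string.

Modulo-2 division of 1010011111011 by 101001:
  pos 0: 101001 XOR 101001 = 000000
  pos 6: 111101 XOR 101001 = 010100
  pos 7: 101001 XOR 101001 = 000000
Remainder = 00000 (zero — the frame passes the CRC check).

00000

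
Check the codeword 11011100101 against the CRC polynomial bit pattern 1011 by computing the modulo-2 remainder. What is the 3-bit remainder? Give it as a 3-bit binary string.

Modulo-2 division of 11011100101 by 1011:
  pos 0: 1101 XOR 1011 = 0110
  pos 1: 1101 XOR 1011 = 0110
  pos 2: 1101 XOR 1011 = 0110
  pos 3: 1100 XOR 1011 = 0111
  pos 4: 1110 XOR 1011 = 0101
  pos 5: 1011 XOR 1011 = 0000
Remainder = 001 (nonzero — an error is detected).

001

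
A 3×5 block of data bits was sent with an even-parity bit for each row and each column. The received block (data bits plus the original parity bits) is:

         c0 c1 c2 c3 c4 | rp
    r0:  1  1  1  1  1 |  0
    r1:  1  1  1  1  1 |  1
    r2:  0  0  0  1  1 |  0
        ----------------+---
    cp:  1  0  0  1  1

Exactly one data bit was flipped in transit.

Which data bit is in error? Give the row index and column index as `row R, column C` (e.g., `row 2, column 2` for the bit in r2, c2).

row 0, column 0

Recompute each row's even parity and compare to rp:
  r0: data parity 1, sent rp 0 → mismatch
  r1: data parity 1, sent rp 1 → ok
  r2: data parity 0, sent rp 0 → ok
Recompute each column's even parity and compare to cp:
  c0: data parity 0, sent cp 1 → mismatch
  c1: data parity 0, sent cp 0 → ok
  c2: data parity 0, sent cp 0 → ok
  c3: data parity 1, sent cp 1 → ok
  c4: data parity 1, sent cp 1 → ok
Exactly one row (r0) and one column (c0) fail → the flipped bit is at their intersection.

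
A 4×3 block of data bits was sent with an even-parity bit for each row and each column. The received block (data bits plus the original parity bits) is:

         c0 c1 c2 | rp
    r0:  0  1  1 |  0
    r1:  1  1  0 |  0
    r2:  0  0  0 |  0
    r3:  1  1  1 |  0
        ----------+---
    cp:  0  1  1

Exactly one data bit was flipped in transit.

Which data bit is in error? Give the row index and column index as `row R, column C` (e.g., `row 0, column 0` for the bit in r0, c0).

row 3, column 2

Recompute each row's even parity and compare to rp:
  r0: data parity 0, sent rp 0 → ok
  r1: data parity 0, sent rp 0 → ok
  r2: data parity 0, sent rp 0 → ok
  r3: data parity 1, sent rp 0 → mismatch
Recompute each column's even parity and compare to cp:
  c0: data parity 0, sent cp 0 → ok
  c1: data parity 1, sent cp 1 → ok
  c2: data parity 0, sent cp 1 → mismatch
Exactly one row (r3) and one column (c2) fail → the flipped bit is at their intersection.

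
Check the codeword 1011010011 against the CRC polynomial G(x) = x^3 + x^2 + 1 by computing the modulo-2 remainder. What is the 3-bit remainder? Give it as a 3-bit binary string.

111

Modulo-2 division of 1011010011 by 1101:
  pos 0: 1011 XOR 1101 = 0110
  pos 1: 1100 XOR 1101 = 0001
  pos 4: 1100 XOR 1101 = 0001
Remainder = 111 (nonzero — an error is detected).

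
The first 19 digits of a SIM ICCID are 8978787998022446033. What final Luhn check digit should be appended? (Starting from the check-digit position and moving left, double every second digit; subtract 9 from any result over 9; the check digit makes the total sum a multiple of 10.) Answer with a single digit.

4

Partial digits right→left: 3 3 0 6 4 4 2 2 0 8 9 9 7 8 7 8 7 9 8
Double every second digit counting from the check-digit position (so the 1st, 3rd, 5th, ... of the partial from the right).
  doubled (with −9 where >9): 6 0 8 4 0 9 5 5 5 7 → sum 49
  kept as-is: 3 6 4 2 8 9 8 8 9 → sum 57
Total = 49 + 57 = 106.
Check digit = (10 − (106 mod 10)) mod 10 = 4.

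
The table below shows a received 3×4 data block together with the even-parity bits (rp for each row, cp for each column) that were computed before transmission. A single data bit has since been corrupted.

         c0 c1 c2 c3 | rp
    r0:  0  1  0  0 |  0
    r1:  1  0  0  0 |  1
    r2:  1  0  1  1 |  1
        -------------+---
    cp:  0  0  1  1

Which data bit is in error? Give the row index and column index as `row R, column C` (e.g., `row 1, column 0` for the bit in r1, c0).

Recompute each row's even parity and compare to rp:
  r0: data parity 1, sent rp 0 → mismatch
  r1: data parity 1, sent rp 1 → ok
  r2: data parity 1, sent rp 1 → ok
Recompute each column's even parity and compare to cp:
  c0: data parity 0, sent cp 0 → ok
  c1: data parity 1, sent cp 0 → mismatch
  c2: data parity 1, sent cp 1 → ok
  c3: data parity 1, sent cp 1 → ok
Exactly one row (r0) and one column (c1) fail → the flipped bit is at their intersection.

row 0, column 1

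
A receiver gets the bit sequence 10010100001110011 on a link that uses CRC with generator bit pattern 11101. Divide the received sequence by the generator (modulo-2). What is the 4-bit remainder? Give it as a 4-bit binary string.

0000

Modulo-2 division of 10010100001110011 by 11101:
  pos 0: 10010 XOR 11101 = 01111
  pos 1: 11111 XOR 11101 = 00010
  pos 4: 10000 XOR 11101 = 01101
  pos 5: 11010 XOR 11101 = 00111
  pos 7: 11111 XOR 11101 = 00010
  pos 10: 10100 XOR 11101 = 01001
  pos 11: 10011 XOR 11101 = 01110
  pos 12: 11101 XOR 11101 = 00000
Remainder = 0000 (zero — the frame passes the CRC check).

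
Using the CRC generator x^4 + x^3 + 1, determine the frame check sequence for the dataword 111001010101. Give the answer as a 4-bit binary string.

1001

Append 4 zeros: 1110010101010000. Divide by 11001 (XOR where the leading bit is 1):
  pos 0: 11100 XOR 11001 = 00101
  pos 2: 10110 XOR 11001 = 01111
  pos 3: 11111 XOR 11001 = 00110
  pos 5: 11001 XOR 11001 = 00000
  pos 11: 10000 XOR 11001 = 01001
Remainder (last 4 bits) = 1001. This is the CRC / FCS.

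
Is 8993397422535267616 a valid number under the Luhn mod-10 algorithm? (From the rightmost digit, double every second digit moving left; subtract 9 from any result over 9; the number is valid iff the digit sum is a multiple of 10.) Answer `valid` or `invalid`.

From the right, keep odd positions and double even positions (subtract 9 from any doubled value over 9):
  doubled (positions 2,4,...): 2 5 4 6 4 8 9 6 9 → sum 53
  kept (positions 1,3,...): 6 6 6 5 5 2 7 3 9 8 → sum 57
Total = 110.
110 mod 10 = 0, so the number is valid.

valid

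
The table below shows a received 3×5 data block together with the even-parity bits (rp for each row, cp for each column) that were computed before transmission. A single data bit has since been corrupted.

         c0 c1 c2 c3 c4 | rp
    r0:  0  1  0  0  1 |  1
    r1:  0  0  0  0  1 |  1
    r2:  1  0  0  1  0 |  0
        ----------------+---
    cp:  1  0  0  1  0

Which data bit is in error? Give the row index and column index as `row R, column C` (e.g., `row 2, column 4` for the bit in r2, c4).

row 0, column 1

Recompute each row's even parity and compare to rp:
  r0: data parity 0, sent rp 1 → mismatch
  r1: data parity 1, sent rp 1 → ok
  r2: data parity 0, sent rp 0 → ok
Recompute each column's even parity and compare to cp:
  c0: data parity 1, sent cp 1 → ok
  c1: data parity 1, sent cp 0 → mismatch
  c2: data parity 0, sent cp 0 → ok
  c3: data parity 1, sent cp 1 → ok
  c4: data parity 0, sent cp 0 → ok
Exactly one row (r0) and one column (c1) fail → the flipped bit is at their intersection.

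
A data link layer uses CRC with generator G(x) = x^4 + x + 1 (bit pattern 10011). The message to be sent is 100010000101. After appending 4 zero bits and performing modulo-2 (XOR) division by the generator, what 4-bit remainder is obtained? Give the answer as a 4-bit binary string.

0000

Append 4 zeros: 1000100001010000. Divide by 10011 (XOR where the leading bit is 1):
  pos 0: 10001 XOR 10011 = 00010
  pos 3: 10000 XOR 10011 = 00011
  pos 6: 11010 XOR 10011 = 01001
  pos 7: 10011 XOR 10011 = 00000
Remainder (last 4 bits) = 0000. This is the CRC / FCS.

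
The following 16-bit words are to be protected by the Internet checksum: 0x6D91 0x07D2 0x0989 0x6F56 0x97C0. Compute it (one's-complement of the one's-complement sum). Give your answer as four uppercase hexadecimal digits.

One's-complement addition (fold any carry out of bit 15 back into bit 0):
  0x6D91 + 0x07D2 = 0x07563
  0x7563 + 0x0989 = 0x07EEC
  0x7EEC + 0x6F56 = 0x0EE42
  0xEE42 + 0x97C0 = 0x18602 → wrap carry → 0x8603
One's-complement sum = 0x8603.
Checksum = ~0x8603 & 0xFFFF = 0x79FC.

79FC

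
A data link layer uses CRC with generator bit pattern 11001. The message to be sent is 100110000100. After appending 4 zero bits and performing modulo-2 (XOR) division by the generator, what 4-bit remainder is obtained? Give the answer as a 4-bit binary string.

Append 4 zeros: 1001100001000000. Divide by 11001 (XOR where the leading bit is 1):
  pos 0: 10011 XOR 11001 = 01010
  pos 1: 10100 XOR 11001 = 01101
  pos 2: 11010 XOR 11001 = 00011
  pos 5: 11001 XOR 11001 = 00000
Remainder (last 4 bits) = 0000. This is the CRC / FCS.

0000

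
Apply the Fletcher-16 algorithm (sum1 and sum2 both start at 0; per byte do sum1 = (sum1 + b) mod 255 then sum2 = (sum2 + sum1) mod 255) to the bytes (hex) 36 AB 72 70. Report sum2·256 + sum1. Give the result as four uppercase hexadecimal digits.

Running sums (mod 255):
  after byte 0 (36): sum1=54, sum2=54
  after byte 1 (AB): sum1=225, sum2=24
  after byte 2 (72): sum1=84, sum2=108
  after byte 3 (70): sum1=196, sum2=49
Checksum = sum2·256 + sum1 = 49·256 + 196 = 12740 = 0x31C4.

31C4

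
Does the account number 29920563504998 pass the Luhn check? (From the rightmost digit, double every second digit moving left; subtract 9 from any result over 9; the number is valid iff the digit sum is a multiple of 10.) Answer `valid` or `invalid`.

From the right, keep odd positions and double even positions (subtract 9 from any doubled value over 9):
  doubled (positions 2,4,...): 9 8 1 3 0 9 4 → sum 34
  kept (positions 1,3,...): 8 9 0 3 5 2 9 → sum 36
Total = 70.
70 mod 10 = 0, so the number is valid.

valid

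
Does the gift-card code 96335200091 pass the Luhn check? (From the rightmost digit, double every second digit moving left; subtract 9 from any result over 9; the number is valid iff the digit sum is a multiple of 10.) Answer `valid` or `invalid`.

valid

From the right, keep odd positions and double even positions (subtract 9 from any doubled value over 9):
  doubled (positions 2,4,...): 9 0 4 6 3 → sum 22
  kept (positions 1,3,...): 1 0 0 5 3 9 → sum 18
Total = 40.
40 mod 10 = 0, so the number is valid.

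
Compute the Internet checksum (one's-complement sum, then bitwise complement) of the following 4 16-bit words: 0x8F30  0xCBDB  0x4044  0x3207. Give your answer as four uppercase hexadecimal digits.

One's-complement addition (fold any carry out of bit 15 back into bit 0):
  0x8F30 + 0xCBDB = 0x15B0B → wrap carry → 0x5B0C
  0x5B0C + 0x4044 = 0x09B50
  0x9B50 + 0x3207 = 0x0CD57
One's-complement sum = 0xCD57.
Checksum = ~0xCD57 & 0xFFFF = 0x32A8.

32A8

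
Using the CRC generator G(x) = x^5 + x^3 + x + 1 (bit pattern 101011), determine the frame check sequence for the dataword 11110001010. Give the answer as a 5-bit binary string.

Append 5 zeros: 1111000101000000. Divide by 101011 (XOR where the leading bit is 1):
  pos 0: 111100 XOR 101011 = 010111
  pos 1: 101110 XOR 101011 = 000101
  pos 4: 101101 XOR 101011 = 000110
  pos 7: 110000 XOR 101011 = 011011
  pos 8: 110110 XOR 101011 = 011101
  pos 9: 111010 XOR 101011 = 010001
  pos 10: 100010 XOR 101011 = 001001
Remainder (last 5 bits) = 01001. This is the CRC / FCS.

01001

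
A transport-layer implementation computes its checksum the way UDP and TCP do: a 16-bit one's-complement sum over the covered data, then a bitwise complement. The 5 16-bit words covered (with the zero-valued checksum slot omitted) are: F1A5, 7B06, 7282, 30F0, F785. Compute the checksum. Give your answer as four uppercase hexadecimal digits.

F85A

One's-complement addition (fold any carry out of bit 15 back into bit 0):
  0xF1A5 + 0x7B06 = 0x16CAB → wrap carry → 0x6CAC
  0x6CAC + 0x7282 = 0x0DF2E
  0xDF2E + 0x30F0 = 0x1101E → wrap carry → 0x101F
  0x101F + 0xF785 = 0x107A4 → wrap carry → 0x07A5
One's-complement sum = 0x07A5.
Checksum = ~0x07A5 & 0xFFFF = 0xF85A.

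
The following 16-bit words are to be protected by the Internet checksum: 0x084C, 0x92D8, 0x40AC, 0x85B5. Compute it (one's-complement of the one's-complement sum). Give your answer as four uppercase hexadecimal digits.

9E79

One's-complement addition (fold any carry out of bit 15 back into bit 0):
  0x084C + 0x92D8 = 0x09B24
  0x9B24 + 0x40AC = 0x0DBD0
  0xDBD0 + 0x85B5 = 0x16185 → wrap carry → 0x6186
One's-complement sum = 0x6186.
Checksum = ~0x6186 & 0xFFFF = 0x9E79.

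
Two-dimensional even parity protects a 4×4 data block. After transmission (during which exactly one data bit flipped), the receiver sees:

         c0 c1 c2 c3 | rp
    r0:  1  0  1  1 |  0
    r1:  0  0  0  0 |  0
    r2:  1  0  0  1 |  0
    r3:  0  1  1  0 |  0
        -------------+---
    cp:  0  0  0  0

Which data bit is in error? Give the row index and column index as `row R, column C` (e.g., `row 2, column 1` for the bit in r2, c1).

Recompute each row's even parity and compare to rp:
  r0: data parity 1, sent rp 0 → mismatch
  r1: data parity 0, sent rp 0 → ok
  r2: data parity 0, sent rp 0 → ok
  r3: data parity 0, sent rp 0 → ok
Recompute each column's even parity and compare to cp:
  c0: data parity 0, sent cp 0 → ok
  c1: data parity 1, sent cp 0 → mismatch
  c2: data parity 0, sent cp 0 → ok
  c3: data parity 0, sent cp 0 → ok
Exactly one row (r0) and one column (c1) fail → the flipped bit is at their intersection.

row 0, column 1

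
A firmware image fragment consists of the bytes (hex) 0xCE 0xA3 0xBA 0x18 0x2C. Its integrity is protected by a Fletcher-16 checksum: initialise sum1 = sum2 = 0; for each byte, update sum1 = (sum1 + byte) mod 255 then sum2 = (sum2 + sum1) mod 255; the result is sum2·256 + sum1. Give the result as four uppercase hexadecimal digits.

Running sums (mod 255):
  after byte 0 (0xCE): sum1=206, sum2=206
  after byte 1 (0xA3): sum1=114, sum2=65
  after byte 2 (0xBA): sum1=45, sum2=110
  after byte 3 (0x18): sum1=69, sum2=179
  after byte 4 (0x2C): sum1=113, sum2=37
Checksum = sum2·256 + sum1 = 37·256 + 113 = 9585 = 0x2571.

2571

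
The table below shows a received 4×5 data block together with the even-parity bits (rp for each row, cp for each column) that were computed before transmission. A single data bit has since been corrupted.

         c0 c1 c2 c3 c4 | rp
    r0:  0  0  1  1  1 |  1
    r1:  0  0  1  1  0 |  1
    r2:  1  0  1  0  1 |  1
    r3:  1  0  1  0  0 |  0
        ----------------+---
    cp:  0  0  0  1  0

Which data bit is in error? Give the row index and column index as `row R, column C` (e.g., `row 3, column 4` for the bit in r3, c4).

row 1, column 3

Recompute each row's even parity and compare to rp:
  r0: data parity 1, sent rp 1 → ok
  r1: data parity 0, sent rp 1 → mismatch
  r2: data parity 1, sent rp 1 → ok
  r3: data parity 0, sent rp 0 → ok
Recompute each column's even parity and compare to cp:
  c0: data parity 0, sent cp 0 → ok
  c1: data parity 0, sent cp 0 → ok
  c2: data parity 0, sent cp 0 → ok
  c3: data parity 0, sent cp 1 → mismatch
  c4: data parity 0, sent cp 0 → ok
Exactly one row (r1) and one column (c3) fail → the flipped bit is at their intersection.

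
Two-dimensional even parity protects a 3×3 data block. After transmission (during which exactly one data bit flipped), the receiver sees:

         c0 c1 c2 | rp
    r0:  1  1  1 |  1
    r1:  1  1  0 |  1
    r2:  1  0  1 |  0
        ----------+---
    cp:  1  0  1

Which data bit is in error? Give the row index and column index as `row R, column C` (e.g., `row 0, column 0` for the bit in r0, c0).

row 1, column 2

Recompute each row's even parity and compare to rp:
  r0: data parity 1, sent rp 1 → ok
  r1: data parity 0, sent rp 1 → mismatch
  r2: data parity 0, sent rp 0 → ok
Recompute each column's even parity and compare to cp:
  c0: data parity 1, sent cp 1 → ok
  c1: data parity 0, sent cp 0 → ok
  c2: data parity 0, sent cp 1 → mismatch
Exactly one row (r1) and one column (c2) fail → the flipped bit is at their intersection.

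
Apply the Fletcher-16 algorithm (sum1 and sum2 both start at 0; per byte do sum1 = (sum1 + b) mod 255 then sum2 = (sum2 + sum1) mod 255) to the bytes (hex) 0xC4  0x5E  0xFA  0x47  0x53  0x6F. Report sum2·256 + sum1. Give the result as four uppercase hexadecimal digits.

4C28

Running sums (mod 255):
  after byte 0 (0xC4): sum1=196, sum2=196
  after byte 1 (0x5E): sum1=35, sum2=231
  after byte 2 (0xFA): sum1=30, sum2=6
  after byte 3 (0x47): sum1=101, sum2=107
  after byte 4 (0x53): sum1=184, sum2=36
  after byte 5 (0x6F): sum1=40, sum2=76
Checksum = sum2·256 + sum1 = 76·256 + 40 = 19496 = 0x4C28.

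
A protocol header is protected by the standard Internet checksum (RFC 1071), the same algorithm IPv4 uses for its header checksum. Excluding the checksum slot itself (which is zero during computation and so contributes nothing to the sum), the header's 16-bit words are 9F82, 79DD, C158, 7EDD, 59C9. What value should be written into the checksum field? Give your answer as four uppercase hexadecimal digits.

4CA0

One's-complement addition (fold any carry out of bit 15 back into bit 0):
  0x9F82 + 0x79DD = 0x1195F → wrap carry → 0x1960
  0x1960 + 0xC158 = 0x0DAB8
  0xDAB8 + 0x7EDD = 0x15995 → wrap carry → 0x5996
  0x5996 + 0x59C9 = 0x0B35F
One's-complement sum = 0xB35F.
Checksum = ~0xB35F & 0xFFFF = 0x4CA0.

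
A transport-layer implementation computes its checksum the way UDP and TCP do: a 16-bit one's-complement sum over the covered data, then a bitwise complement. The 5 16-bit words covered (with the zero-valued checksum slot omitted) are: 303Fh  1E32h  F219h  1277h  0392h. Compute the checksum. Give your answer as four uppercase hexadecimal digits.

A96B

One's-complement addition (fold any carry out of bit 15 back into bit 0):
  0x303F + 0x1E32 = 0x04E71
  0x4E71 + 0xF219 = 0x1408A → wrap carry → 0x408B
  0x408B + 0x1277 = 0x05302
  0x5302 + 0x0392 = 0x05694
One's-complement sum = 0x5694.
Checksum = ~0x5694 & 0xFFFF = 0xA96B.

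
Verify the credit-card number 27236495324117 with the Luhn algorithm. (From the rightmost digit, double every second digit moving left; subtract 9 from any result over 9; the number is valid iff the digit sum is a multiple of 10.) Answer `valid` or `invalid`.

invalid

From the right, keep odd positions and double even positions (subtract 9 from any doubled value over 9):
  doubled (positions 2,4,...): 2 8 6 9 3 4 4 → sum 36
  kept (positions 1,3,...): 7 1 2 5 4 3 7 → sum 29
Total = 65.
65 mod 10 = 5, so the number is invalid.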